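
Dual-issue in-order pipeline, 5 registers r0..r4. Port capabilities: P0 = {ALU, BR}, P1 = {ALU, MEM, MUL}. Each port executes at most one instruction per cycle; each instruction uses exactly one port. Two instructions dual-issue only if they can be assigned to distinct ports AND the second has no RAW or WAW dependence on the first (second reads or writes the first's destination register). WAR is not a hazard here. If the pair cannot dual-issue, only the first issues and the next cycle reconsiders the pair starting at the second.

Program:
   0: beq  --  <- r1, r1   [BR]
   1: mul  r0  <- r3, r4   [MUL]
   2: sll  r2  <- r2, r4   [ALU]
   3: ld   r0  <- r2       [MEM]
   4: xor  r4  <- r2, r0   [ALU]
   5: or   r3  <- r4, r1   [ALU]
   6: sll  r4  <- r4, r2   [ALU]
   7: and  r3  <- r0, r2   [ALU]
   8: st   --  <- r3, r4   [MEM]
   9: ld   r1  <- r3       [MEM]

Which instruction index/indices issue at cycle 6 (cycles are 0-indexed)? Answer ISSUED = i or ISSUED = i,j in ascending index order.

ISSUED = 8

0. beq+mul @i0/i1  | 2-wide
1. sll @i2  | RAW r2
2. ld @i3  | RAW r0
3. xor @i4  | RAW r4
4. or+sll @i5/i6  | 2-wide
5. and @i7  | RAW r3
6. st @i8  | no-port MEM/MEM
7. ld @i9  | tail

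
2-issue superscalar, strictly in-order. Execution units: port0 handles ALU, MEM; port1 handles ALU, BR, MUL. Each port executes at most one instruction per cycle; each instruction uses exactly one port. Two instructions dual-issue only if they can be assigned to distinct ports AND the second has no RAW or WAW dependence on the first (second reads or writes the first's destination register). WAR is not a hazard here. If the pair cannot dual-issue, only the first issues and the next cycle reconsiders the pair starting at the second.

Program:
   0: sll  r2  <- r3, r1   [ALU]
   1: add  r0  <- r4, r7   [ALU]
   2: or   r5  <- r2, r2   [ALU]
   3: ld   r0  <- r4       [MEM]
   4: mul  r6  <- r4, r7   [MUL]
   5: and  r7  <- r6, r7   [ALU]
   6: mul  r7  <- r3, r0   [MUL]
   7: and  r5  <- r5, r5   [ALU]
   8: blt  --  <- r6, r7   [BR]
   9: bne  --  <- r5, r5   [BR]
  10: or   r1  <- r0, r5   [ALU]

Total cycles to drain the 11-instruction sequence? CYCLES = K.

0. sll;add @i0&i1  | pair
1. or;ld @i2&i3  | pair
2. mul @i4  | RAW r6
3. and @i5  | WAW r7
4. mul;and @i6&i7  | pair
5. blt @i8  | no-port BR/BR
6. bne;or @i9&i10  | pair

CYCLES = 7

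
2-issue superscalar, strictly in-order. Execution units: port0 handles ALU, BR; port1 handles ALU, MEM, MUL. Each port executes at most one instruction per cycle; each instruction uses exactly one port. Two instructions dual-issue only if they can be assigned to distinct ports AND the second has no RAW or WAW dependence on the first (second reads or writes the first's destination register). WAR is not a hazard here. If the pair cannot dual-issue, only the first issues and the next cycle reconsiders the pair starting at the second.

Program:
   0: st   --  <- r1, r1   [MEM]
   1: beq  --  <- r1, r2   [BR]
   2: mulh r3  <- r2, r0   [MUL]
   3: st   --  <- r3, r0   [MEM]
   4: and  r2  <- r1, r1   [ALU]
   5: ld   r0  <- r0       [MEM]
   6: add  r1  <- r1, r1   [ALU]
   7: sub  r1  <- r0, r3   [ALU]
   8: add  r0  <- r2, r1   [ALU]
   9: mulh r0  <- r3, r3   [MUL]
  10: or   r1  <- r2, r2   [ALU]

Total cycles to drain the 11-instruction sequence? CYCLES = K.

CYCLES = 7

[0] i0&i1  st;beq  -- dual
[1] i2  mulh  -- no-port MUL/MEM
[2] i3&i4  st;and  -- dual
[3] i5&i6  ld;add  -- dual
[4] i7  sub  -- RAW r1
[5] i8  add  -- WAW r0
[6] i9&i10  mulh;or  -- dual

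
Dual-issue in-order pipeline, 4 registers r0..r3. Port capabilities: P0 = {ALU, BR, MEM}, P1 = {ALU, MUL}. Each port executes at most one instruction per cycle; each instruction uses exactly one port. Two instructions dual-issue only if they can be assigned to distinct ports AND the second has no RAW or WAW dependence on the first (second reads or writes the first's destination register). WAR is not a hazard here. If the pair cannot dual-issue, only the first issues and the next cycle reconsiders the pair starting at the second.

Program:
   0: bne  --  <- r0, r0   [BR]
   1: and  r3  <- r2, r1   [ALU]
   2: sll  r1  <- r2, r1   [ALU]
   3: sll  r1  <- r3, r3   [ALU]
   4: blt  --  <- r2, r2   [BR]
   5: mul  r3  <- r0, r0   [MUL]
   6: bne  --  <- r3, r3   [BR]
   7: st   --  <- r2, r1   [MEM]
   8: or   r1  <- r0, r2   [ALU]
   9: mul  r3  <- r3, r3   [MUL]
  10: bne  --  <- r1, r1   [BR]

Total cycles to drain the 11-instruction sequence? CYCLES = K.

CYCLES = 7

t=0 i0+i1:bne.BR and.ALU ; dual
t=1 i2:sll.ALU ; WAW r1
t=2 i3+i4:sll.ALU blt.BR ; dual
t=3 i5:mul.MUL ; RAW r3
t=4 i6:bne.BR ; no-port BR/MEM
t=5 i7+i8:st.MEM or.ALU ; dual
t=6 i9+i10:mul.MUL bne.BR ; dual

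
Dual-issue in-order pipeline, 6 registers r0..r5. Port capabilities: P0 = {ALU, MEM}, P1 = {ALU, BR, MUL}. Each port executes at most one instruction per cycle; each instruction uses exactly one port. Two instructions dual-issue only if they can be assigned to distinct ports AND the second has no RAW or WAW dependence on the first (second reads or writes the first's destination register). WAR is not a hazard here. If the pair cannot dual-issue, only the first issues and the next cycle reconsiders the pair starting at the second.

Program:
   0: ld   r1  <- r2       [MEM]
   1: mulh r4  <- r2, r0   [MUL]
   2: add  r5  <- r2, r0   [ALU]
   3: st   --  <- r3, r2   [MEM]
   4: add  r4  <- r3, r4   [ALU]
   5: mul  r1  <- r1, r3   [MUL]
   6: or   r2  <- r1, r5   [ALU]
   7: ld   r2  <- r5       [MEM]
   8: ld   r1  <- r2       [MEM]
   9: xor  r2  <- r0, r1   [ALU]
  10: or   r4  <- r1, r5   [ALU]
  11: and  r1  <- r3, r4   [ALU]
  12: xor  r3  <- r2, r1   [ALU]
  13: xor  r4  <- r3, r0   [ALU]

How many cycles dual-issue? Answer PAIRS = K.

#0 head=0: ld+mulh i0,i1 2-wide
#1 head=2: add+st i2,i3 2-wide
#2 head=4: add+mul i4,i5 2-wide
#3 head=6: or i6 WAW r2
#4 head=7: ld i7 no-port MEM/MEM
#5 head=8: ld i8 RAW r1
#6 head=9: xor+or i9,i10 2-wide
#7 head=11: and i11 RAW r1
#8 head=12: xor i12 RAW r3
#9 head=13: xor i13 tail

PAIRS = 4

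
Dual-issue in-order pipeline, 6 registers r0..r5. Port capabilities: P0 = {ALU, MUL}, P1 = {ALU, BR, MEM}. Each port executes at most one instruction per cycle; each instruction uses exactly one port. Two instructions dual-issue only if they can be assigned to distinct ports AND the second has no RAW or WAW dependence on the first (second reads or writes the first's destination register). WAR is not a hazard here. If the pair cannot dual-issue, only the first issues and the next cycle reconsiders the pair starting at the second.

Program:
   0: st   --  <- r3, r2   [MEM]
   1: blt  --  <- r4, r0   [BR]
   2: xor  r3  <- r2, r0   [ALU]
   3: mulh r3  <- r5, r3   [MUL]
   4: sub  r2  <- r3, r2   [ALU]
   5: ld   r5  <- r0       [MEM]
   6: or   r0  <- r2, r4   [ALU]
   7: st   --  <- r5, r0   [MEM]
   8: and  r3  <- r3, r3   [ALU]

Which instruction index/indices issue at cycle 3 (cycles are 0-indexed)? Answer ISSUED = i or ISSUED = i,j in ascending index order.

  cy0 -> i0 (st.MEM) no-port MEM/BR
  cy1 -> i1,i2 (blt.BR/xor.ALU) 2-wide
  cy2 -> i3 (mulh.MUL) RAW r3
  cy3 -> i4,i5 (sub.ALU/ld.MEM) 2-wide
  cy4 -> i6 (or.ALU) RAW r0
  cy5 -> i7,i8 (st.MEM/and.ALU) 2-wide

ISSUED = 4,5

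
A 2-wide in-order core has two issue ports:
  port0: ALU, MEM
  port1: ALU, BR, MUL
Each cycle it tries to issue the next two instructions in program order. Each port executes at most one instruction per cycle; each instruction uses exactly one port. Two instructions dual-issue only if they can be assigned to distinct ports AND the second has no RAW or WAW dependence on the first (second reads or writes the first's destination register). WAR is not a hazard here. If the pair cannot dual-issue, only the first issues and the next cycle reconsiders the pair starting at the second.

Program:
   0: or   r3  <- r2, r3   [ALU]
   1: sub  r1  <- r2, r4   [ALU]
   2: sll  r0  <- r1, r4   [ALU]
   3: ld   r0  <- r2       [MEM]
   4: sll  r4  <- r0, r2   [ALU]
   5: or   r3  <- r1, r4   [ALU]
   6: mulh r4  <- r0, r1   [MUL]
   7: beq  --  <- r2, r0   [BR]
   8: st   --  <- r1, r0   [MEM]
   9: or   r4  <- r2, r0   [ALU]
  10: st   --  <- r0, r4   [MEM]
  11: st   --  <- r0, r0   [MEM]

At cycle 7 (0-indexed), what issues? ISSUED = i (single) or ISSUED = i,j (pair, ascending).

ISSUED = 10

#0 head=0: or.ALU+sub.ALU i0&i1 dual
#1 head=2: sll.ALU i2 WAW r0
#2 head=3: ld.MEM i3 RAW r0
#3 head=4: sll.ALU i4 RAW r4
#4 head=5: or.ALU+mulh.MUL i5&i6 dual
#5 head=7: beq.BR+st.MEM i7&i8 dual
#6 head=9: or.ALU i9 RAW r4
#7 head=10: st.MEM i10 no-port MEM/MEM
#8 head=11: st.MEM i11 tail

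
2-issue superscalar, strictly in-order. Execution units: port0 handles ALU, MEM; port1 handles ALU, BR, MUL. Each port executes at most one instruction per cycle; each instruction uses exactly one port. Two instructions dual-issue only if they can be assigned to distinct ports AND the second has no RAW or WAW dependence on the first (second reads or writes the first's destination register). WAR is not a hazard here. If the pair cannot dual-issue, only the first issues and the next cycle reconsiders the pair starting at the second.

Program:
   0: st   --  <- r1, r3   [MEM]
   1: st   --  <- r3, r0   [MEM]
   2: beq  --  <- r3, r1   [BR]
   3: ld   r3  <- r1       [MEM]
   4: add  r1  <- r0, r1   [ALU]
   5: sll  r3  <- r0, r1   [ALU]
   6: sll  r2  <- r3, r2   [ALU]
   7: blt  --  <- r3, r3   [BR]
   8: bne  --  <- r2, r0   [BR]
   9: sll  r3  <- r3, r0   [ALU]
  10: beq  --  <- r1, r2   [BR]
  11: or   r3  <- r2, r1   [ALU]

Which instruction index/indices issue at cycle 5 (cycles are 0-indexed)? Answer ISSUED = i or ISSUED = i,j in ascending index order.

ISSUED = 8,9

c0: i0 st  no-port MEM/MEM
c1: i1&i2 st/beq  pair
c2: i3&i4 ld/add  pair
c3: i5 sll  RAW r3
c4: i6&i7 sll/blt  pair
c5: i8&i9 bne/sll  pair
c6: i10&i11 beq/or  pair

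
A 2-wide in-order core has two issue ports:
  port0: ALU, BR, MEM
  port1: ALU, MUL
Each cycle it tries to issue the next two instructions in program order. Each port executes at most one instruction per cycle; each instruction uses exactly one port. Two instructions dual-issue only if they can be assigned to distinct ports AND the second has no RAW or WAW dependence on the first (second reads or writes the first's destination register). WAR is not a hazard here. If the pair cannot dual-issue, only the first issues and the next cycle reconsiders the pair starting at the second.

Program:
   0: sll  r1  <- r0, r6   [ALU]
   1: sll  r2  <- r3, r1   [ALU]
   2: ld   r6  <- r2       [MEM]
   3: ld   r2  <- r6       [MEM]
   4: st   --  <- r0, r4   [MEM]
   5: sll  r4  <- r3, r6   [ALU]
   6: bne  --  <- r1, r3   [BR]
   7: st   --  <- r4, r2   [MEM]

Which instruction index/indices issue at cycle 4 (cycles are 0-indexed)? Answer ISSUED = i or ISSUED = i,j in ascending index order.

ISSUED = 4,5

t=0 i0:sll ; RAW r1
t=1 i1:sll ; RAW r2
t=2 i2:ld ; no-port MEM/MEM
t=3 i3:ld ; no-port MEM/MEM
t=4 i4/i5:st sll ; dual
t=5 i6:bne ; no-port BR/MEM
t=6 i7:st ; tail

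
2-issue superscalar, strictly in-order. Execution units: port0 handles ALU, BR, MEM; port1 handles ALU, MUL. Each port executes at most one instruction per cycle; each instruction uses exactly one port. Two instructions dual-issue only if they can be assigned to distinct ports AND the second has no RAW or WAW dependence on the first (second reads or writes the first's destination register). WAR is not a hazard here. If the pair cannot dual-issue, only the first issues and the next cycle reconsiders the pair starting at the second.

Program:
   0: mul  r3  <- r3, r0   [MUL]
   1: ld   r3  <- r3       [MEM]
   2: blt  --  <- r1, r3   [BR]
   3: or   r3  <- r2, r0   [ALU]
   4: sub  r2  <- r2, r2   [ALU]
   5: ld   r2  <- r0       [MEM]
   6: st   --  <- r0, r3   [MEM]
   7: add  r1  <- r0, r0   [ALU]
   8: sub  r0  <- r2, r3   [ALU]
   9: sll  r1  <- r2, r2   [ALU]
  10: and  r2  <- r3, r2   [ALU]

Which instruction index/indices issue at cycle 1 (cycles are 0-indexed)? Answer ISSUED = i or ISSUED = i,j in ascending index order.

ISSUED = 1

  cy0 -> i0 (mul.MUL) RAW+WAW r3
  cy1 -> i1 (ld.MEM) no-port MEM/BR
  cy2 -> i2+i3 (blt.BR;or.ALU) pair
  cy3 -> i4 (sub.ALU) WAW r2
  cy4 -> i5 (ld.MEM) no-port MEM/MEM
  cy5 -> i6+i7 (st.MEM;add.ALU) pair
  cy6 -> i8+i9 (sub.ALU;sll.ALU) pair
  cy7 -> i10 (and.ALU) tail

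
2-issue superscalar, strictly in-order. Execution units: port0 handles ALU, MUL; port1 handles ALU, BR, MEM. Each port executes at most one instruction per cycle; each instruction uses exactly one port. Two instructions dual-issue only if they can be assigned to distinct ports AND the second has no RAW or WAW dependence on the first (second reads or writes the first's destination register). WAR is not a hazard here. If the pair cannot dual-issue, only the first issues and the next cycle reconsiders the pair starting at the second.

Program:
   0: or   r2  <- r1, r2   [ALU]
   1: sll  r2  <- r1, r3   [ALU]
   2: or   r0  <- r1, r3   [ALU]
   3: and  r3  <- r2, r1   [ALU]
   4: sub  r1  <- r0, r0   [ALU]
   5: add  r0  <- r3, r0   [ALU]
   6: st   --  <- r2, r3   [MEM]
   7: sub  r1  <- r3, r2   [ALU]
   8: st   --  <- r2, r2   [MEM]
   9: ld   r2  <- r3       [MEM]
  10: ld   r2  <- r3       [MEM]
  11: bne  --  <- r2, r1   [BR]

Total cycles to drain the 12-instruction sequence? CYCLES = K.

CYCLES = 8

#0 head=0: or.ALU i0 WAW r2
#1 head=1: sll.ALU+or.ALU i1,i2 2-wide
#2 head=3: and.ALU+sub.ALU i3,i4 2-wide
#3 head=5: add.ALU+st.MEM i5,i6 2-wide
#4 head=7: sub.ALU+st.MEM i7,i8 2-wide
#5 head=9: ld.MEM i9 no-port MEM/MEM
#6 head=10: ld.MEM i10 no-port MEM/BR
#7 head=11: bne.BR i11 tail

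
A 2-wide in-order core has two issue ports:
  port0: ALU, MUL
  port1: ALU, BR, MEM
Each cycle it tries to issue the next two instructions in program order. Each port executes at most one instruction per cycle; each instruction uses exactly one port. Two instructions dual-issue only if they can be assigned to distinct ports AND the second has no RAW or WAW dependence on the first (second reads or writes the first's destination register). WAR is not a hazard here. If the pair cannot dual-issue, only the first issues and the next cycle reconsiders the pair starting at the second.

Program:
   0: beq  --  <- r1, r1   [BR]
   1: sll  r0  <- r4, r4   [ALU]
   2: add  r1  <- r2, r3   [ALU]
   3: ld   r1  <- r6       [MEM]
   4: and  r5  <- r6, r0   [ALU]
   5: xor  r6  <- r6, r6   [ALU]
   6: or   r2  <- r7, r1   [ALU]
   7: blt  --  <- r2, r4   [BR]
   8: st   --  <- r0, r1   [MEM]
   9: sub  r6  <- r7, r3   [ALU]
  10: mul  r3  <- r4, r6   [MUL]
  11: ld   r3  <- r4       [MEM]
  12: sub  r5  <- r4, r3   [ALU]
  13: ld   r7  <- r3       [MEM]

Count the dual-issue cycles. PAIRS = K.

t=0 i0&i1:beq+sll ; pair
t=1 i2:add ; WAW r1
t=2 i3&i4:ld+and ; pair
t=3 i5&i6:xor+or ; pair
t=4 i7:blt ; no-port BR/MEM
t=5 i8&i9:st+sub ; pair
t=6 i10:mul ; WAW r3
t=7 i11:ld ; RAW r3
t=8 i12&i13:sub+ld ; pair

PAIRS = 5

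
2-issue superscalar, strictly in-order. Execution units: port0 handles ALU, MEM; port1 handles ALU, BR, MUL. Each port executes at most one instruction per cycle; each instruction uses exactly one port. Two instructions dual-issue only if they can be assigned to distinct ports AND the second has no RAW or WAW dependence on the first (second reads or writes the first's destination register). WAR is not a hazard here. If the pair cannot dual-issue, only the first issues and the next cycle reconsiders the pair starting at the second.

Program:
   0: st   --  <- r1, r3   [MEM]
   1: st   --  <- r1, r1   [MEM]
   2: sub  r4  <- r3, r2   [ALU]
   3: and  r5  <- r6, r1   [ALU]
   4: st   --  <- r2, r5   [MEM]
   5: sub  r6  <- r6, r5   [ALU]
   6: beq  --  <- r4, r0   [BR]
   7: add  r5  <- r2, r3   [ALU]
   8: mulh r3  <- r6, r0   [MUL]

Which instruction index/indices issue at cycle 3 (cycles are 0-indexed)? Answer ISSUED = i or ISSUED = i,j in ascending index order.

ISSUED = 4,5

[0] i0  st.MEM  -- no-port MEM/MEM
[1] i1+i2  st.MEM/sub.ALU  -- pair
[2] i3  and.ALU  -- RAW r5
[3] i4+i5  st.MEM/sub.ALU  -- pair
[4] i6+i7  beq.BR/add.ALU  -- pair
[5] i8  mulh.MUL  -- tail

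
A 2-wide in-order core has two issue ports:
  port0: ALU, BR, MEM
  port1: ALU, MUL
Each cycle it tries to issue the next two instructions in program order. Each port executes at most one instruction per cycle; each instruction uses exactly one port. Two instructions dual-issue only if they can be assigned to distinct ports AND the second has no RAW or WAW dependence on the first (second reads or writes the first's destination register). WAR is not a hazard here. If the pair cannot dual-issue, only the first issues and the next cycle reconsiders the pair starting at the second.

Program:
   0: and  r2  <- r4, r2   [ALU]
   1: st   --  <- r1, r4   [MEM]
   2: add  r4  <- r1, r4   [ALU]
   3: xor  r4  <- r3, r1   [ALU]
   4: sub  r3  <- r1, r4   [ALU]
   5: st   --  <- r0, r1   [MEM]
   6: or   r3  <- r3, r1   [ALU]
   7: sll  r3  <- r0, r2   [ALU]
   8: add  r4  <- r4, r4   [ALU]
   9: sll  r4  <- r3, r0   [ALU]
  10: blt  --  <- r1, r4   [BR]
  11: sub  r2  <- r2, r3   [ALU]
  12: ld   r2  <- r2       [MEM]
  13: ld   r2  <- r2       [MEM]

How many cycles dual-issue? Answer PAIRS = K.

  cy0 -> i0+i1 (and.ALU+st.MEM) dual
  cy1 -> i2 (add.ALU) WAW r4
  cy2 -> i3 (xor.ALU) RAW r4
  cy3 -> i4+i5 (sub.ALU+st.MEM) dual
  cy4 -> i6 (or.ALU) WAW r3
  cy5 -> i7+i8 (sll.ALU+add.ALU) dual
  cy6 -> i9 (sll.ALU) RAW r4
  cy7 -> i10+i11 (blt.BR+sub.ALU) dual
  cy8 -> i12 (ld.MEM) no-port MEM/MEM
  cy9 -> i13 (ld.MEM) tail

PAIRS = 4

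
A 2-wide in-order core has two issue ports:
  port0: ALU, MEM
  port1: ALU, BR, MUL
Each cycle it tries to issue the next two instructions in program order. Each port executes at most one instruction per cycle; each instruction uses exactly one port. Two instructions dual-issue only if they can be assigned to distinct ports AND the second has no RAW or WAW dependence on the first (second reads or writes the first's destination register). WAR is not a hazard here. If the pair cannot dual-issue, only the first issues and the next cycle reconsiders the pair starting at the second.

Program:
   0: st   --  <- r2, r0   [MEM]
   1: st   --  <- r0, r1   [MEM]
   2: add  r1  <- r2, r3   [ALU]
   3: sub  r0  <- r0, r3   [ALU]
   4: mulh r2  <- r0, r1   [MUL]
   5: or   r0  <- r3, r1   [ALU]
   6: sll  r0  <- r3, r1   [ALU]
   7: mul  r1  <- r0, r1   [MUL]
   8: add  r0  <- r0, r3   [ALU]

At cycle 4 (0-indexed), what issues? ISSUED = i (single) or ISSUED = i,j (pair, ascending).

0. st.MEM @i0  | no-port MEM/MEM
1. st.MEM+add.ALU @i1/i2  | pair
2. sub.ALU @i3  | RAW r0
3. mulh.MUL+or.ALU @i4/i5  | pair
4. sll.ALU @i6  | RAW r0
5. mul.MUL+add.ALU @i7/i8  | pair

ISSUED = 6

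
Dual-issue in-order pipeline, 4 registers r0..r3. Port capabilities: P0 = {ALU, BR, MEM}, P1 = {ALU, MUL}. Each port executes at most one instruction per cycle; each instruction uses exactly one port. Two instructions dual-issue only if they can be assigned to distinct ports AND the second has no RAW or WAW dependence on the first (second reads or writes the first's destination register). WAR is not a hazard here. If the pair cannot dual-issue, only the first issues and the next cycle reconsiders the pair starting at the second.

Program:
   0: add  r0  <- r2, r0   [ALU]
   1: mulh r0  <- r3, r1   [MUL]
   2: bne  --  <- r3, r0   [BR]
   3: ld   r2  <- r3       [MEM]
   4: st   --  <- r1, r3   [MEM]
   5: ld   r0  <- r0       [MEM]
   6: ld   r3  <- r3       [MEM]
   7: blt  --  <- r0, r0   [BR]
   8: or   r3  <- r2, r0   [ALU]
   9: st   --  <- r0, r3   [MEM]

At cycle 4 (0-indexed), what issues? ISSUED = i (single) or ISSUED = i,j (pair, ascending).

  cy0 -> i0 (add.ALU) WAW r0
  cy1 -> i1 (mulh.MUL) RAW r0
  cy2 -> i2 (bne.BR) no-port BR/MEM
  cy3 -> i3 (ld.MEM) no-port MEM/MEM
  cy4 -> i4 (st.MEM) no-port MEM/MEM
  cy5 -> i5 (ld.MEM) no-port MEM/MEM
  cy6 -> i6 (ld.MEM) no-port MEM/BR
  cy7 -> i7,i8 (blt.BR or.ALU) dual
  cy8 -> i9 (st.MEM) tail

ISSUED = 4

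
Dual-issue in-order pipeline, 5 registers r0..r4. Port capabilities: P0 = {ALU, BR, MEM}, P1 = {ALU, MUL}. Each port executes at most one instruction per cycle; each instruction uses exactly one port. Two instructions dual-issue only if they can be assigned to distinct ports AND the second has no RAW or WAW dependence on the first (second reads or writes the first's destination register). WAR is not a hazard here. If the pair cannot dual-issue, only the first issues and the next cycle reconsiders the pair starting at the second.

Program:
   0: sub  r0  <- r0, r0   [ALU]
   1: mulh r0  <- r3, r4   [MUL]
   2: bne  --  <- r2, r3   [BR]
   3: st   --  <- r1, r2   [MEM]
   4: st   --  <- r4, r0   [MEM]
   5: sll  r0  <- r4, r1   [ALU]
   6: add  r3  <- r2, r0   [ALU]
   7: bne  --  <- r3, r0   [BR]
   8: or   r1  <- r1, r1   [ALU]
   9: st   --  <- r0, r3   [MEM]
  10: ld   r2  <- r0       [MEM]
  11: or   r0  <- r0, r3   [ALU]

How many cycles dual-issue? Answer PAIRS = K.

PAIRS = 4

[0] i0  sub  -- WAW r0
[1] i1,i2  mulh;bne  -- pair
[2] i3  st  -- no-port MEM/MEM
[3] i4,i5  st;sll  -- pair
[4] i6  add  -- RAW r3
[5] i7,i8  bne;or  -- pair
[6] i9  st  -- no-port MEM/MEM
[7] i10,i11  ld;or  -- pair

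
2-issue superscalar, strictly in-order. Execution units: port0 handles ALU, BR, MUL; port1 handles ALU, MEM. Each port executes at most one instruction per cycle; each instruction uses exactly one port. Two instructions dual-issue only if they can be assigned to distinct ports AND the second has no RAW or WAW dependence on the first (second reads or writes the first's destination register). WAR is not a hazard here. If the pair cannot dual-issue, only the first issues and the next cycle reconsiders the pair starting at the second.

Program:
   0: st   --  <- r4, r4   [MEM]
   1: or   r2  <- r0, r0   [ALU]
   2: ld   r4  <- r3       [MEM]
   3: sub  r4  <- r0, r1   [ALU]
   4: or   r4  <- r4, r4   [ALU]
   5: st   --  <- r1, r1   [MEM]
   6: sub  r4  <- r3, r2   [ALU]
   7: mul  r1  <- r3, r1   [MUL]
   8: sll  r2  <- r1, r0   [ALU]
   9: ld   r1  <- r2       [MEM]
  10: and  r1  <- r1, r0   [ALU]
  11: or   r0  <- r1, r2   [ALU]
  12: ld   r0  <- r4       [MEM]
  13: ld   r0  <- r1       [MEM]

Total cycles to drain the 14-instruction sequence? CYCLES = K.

CYCLES = 11

0. st+or @i0/i1  | pair
1. ld @i2  | WAW r4
2. sub @i3  | RAW+WAW r4
3. or+st @i4/i5  | pair
4. sub+mul @i6/i7  | pair
5. sll @i8  | RAW r2
6. ld @i9  | RAW+WAW r1
7. and @i10  | RAW r1
8. or @i11  | WAW r0
9. ld @i12  | no-port MEM/MEM
10. ld @i13  | tail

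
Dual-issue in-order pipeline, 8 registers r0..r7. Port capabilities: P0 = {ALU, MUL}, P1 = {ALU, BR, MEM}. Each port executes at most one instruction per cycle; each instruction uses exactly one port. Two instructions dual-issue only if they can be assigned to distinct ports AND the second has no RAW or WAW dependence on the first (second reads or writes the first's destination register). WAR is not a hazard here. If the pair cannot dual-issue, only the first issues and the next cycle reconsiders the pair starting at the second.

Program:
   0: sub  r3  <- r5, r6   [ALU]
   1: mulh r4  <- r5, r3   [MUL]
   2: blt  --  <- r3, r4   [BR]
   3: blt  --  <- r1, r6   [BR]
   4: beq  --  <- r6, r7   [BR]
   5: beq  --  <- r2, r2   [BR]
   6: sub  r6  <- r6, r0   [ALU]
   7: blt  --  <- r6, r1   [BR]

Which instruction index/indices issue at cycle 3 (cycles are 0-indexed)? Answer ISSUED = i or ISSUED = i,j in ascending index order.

c0: i0 sub.ALU  RAW r3
c1: i1 mulh.MUL  RAW r4
c2: i2 blt.BR  no-port BR/BR
c3: i3 blt.BR  no-port BR/BR
c4: i4 beq.BR  no-port BR/BR
c5: i5+i6 beq.BR sub.ALU  dual
c6: i7 blt.BR  tail

ISSUED = 3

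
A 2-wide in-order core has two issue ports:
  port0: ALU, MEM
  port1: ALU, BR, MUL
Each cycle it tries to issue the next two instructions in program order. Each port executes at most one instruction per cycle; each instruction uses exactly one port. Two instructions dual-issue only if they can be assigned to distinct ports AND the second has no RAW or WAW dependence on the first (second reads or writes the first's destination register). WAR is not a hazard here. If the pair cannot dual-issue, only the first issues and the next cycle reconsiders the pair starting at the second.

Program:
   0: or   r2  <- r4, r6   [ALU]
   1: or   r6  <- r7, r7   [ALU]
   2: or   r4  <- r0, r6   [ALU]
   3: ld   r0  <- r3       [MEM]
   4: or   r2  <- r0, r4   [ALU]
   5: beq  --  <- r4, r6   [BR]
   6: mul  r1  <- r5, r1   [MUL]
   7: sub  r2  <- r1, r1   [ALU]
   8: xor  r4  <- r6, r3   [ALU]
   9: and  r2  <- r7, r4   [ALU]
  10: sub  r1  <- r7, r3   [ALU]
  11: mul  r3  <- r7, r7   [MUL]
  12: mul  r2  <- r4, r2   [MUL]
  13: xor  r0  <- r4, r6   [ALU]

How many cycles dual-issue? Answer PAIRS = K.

PAIRS = 6

  cy0 -> i0,i1 (or.ALU+or.ALU) pair
  cy1 -> i2,i3 (or.ALU+ld.MEM) pair
  cy2 -> i4,i5 (or.ALU+beq.BR) pair
  cy3 -> i6 (mul.MUL) RAW r1
  cy4 -> i7,i8 (sub.ALU+xor.ALU) pair
  cy5 -> i9,i10 (and.ALU+sub.ALU) pair
  cy6 -> i11 (mul.MUL) no-port MUL/MUL
  cy7 -> i12,i13 (mul.MUL+xor.ALU) pair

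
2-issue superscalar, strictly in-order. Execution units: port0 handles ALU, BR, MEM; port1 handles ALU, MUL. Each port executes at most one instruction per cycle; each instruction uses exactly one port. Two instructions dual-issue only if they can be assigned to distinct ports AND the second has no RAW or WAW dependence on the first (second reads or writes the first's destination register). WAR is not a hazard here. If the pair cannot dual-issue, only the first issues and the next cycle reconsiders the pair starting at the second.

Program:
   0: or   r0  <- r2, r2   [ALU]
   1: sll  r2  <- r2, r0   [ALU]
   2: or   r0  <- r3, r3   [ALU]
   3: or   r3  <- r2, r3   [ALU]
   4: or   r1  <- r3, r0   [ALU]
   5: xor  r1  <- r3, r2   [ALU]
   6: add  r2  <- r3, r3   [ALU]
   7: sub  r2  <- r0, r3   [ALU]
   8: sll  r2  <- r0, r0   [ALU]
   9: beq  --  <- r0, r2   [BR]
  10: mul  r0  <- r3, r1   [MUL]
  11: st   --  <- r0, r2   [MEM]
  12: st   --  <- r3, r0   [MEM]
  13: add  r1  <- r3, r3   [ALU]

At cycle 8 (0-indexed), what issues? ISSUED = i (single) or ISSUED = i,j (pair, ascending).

t=0 i0:or.ALU ; RAW r0
t=1 i1/i2:sll.ALU or.ALU ; dual
t=2 i3:or.ALU ; RAW r3
t=3 i4:or.ALU ; WAW r1
t=4 i5/i6:xor.ALU add.ALU ; dual
t=5 i7:sub.ALU ; WAW r2
t=6 i8:sll.ALU ; RAW r2
t=7 i9/i10:beq.BR mul.MUL ; dual
t=8 i11:st.MEM ; no-port MEM/MEM
t=9 i12/i13:st.MEM add.ALU ; dual

ISSUED = 11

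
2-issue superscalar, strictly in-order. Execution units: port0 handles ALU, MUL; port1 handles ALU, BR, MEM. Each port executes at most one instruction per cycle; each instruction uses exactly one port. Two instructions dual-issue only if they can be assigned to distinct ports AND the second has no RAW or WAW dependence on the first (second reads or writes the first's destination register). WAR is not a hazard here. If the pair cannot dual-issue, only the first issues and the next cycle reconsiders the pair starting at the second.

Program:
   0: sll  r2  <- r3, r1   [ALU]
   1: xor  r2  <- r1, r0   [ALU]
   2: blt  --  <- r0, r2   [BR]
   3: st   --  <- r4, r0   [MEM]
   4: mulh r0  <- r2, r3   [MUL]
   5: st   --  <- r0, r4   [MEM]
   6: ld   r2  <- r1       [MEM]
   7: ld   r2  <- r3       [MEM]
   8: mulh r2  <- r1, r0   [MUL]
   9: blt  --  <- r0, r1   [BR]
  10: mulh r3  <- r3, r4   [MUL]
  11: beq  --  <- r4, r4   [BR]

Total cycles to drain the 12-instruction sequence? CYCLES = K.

CYCLES = 9

0. sll.ALU @i0  | WAW r2
1. xor.ALU @i1  | RAW r2
2. blt.BR @i2  | no-port BR/MEM
3. st.MEM+mulh.MUL @i3/i4  | dual
4. st.MEM @i5  | no-port MEM/MEM
5. ld.MEM @i6  | no-port MEM/MEM
6. ld.MEM @i7  | WAW r2
7. mulh.MUL+blt.BR @i8/i9  | dual
8. mulh.MUL+beq.BR @i10/i11  | dual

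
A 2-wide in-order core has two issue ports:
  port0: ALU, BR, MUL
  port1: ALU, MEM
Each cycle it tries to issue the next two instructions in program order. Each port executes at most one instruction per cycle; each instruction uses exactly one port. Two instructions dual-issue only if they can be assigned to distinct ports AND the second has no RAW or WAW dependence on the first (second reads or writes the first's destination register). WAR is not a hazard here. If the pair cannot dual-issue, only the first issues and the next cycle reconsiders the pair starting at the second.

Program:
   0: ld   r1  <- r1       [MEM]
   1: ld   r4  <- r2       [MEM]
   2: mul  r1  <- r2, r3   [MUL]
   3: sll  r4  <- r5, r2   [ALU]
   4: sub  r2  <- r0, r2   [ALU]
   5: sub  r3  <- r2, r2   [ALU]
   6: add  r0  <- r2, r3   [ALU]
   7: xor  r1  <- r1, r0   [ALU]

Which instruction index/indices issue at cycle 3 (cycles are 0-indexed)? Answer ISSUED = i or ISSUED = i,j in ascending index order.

ISSUED = 5

c0: i0 ld.MEM  no-port MEM/MEM
c1: i1/i2 ld.MEM+mul.MUL  pair
c2: i3/i4 sll.ALU+sub.ALU  pair
c3: i5 sub.ALU  RAW r3
c4: i6 add.ALU  RAW r0
c5: i7 xor.ALU  tail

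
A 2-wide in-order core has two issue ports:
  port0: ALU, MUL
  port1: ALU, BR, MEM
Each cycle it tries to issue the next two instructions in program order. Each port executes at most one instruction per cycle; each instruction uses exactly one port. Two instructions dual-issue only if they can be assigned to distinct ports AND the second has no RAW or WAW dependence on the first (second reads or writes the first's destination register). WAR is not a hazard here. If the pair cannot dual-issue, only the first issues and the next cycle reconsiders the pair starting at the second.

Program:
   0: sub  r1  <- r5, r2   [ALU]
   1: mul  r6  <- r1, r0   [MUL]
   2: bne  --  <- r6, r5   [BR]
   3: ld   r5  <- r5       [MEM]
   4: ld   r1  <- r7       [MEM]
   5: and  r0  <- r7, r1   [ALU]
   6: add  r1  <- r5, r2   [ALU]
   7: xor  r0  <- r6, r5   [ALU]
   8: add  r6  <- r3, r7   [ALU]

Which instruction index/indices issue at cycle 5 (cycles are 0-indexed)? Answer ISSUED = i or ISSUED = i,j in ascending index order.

ISSUED = 5,6

[0] i0  sub.ALU  -- RAW r1
[1] i1  mul.MUL  -- RAW r6
[2] i2  bne.BR  -- no-port BR/MEM
[3] i3  ld.MEM  -- no-port MEM/MEM
[4] i4  ld.MEM  -- RAW r1
[5] i5+i6  and.ALU;add.ALU  -- 2-wide
[6] i7+i8  xor.ALU;add.ALU  -- 2-wide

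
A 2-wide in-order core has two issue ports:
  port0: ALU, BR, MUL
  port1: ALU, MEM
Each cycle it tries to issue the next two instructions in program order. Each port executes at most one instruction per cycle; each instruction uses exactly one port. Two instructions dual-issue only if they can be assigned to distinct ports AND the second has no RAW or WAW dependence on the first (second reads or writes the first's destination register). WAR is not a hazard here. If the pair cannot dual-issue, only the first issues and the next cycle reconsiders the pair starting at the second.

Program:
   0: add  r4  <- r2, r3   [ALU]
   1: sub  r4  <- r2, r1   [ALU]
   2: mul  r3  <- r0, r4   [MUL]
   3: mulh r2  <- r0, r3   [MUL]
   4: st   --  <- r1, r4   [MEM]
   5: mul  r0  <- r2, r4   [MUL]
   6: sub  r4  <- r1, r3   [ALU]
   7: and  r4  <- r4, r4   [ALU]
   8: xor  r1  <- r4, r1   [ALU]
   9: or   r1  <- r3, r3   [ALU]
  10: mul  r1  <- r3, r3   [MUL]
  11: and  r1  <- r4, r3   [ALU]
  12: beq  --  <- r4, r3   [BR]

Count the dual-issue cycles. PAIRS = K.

0. add.ALU @i0  | WAW r4
1. sub.ALU @i1  | RAW r4
2. mul.MUL @i2  | no-port MUL/MUL
3. mulh.MUL/st.MEM @i3+i4  | pair
4. mul.MUL/sub.ALU @i5+i6  | pair
5. and.ALU @i7  | RAW r4
6. xor.ALU @i8  | WAW r1
7. or.ALU @i9  | WAW r1
8. mul.MUL @i10  | WAW r1
9. and.ALU/beq.BR @i11+i12  | pair

PAIRS = 3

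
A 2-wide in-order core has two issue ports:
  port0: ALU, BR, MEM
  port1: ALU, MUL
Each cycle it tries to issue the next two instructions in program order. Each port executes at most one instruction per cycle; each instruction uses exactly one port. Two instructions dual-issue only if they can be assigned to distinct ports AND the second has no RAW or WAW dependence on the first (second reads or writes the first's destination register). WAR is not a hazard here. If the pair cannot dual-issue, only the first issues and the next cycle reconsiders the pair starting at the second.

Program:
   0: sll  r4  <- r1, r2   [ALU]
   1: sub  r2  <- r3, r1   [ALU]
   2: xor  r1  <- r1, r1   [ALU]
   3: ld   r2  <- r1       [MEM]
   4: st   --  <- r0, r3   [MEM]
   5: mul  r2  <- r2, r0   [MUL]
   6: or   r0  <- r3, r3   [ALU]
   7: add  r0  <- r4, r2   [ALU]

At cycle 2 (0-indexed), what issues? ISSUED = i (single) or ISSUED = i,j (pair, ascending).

ISSUED = 3

c0: i0/i1 sll.ALU;sub.ALU  2-wide
c1: i2 xor.ALU  RAW r1
c2: i3 ld.MEM  no-port MEM/MEM
c3: i4/i5 st.MEM;mul.MUL  2-wide
c4: i6 or.ALU  WAW r0
c5: i7 add.ALU  tail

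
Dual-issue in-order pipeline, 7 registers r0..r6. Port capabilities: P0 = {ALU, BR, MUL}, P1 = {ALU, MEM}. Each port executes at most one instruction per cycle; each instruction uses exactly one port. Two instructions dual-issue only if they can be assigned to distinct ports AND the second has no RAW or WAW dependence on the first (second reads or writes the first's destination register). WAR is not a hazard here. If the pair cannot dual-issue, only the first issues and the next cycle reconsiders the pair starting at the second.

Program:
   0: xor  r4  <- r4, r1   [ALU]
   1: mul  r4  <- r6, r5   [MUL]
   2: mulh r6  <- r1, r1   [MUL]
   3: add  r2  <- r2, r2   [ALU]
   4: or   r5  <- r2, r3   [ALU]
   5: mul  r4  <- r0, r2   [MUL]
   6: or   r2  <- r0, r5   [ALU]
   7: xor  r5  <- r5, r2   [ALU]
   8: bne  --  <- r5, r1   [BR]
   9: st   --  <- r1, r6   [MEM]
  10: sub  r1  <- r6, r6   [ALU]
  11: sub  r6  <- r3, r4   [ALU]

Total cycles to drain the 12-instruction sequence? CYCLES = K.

#0 head=0: xor.ALU i0 WAW r4
#1 head=1: mul.MUL i1 no-port MUL/MUL
#2 head=2: mulh.MUL+add.ALU i2,i3 dual
#3 head=4: or.ALU+mul.MUL i4,i5 dual
#4 head=6: or.ALU i6 RAW r2
#5 head=7: xor.ALU i7 RAW r5
#6 head=8: bne.BR+st.MEM i8,i9 dual
#7 head=10: sub.ALU+sub.ALU i10,i11 dual

CYCLES = 8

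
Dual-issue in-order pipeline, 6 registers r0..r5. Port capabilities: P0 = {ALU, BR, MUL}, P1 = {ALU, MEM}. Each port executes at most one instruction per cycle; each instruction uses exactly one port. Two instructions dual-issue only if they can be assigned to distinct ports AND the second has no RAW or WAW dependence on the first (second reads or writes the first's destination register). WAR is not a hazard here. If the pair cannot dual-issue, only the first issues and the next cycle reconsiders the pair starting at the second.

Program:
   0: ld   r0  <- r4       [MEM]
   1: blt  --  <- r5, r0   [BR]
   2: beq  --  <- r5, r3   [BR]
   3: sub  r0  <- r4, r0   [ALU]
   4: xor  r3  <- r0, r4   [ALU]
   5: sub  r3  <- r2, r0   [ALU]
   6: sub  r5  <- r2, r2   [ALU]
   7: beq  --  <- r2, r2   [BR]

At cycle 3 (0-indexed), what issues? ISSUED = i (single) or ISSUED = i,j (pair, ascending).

t=0 i0:ld.MEM ; RAW r0
t=1 i1:blt.BR ; no-port BR/BR
t=2 i2+i3:beq.BR/sub.ALU ; 2-wide
t=3 i4:xor.ALU ; WAW r3
t=4 i5+i6:sub.ALU/sub.ALU ; 2-wide
t=5 i7:beq.BR ; tail

ISSUED = 4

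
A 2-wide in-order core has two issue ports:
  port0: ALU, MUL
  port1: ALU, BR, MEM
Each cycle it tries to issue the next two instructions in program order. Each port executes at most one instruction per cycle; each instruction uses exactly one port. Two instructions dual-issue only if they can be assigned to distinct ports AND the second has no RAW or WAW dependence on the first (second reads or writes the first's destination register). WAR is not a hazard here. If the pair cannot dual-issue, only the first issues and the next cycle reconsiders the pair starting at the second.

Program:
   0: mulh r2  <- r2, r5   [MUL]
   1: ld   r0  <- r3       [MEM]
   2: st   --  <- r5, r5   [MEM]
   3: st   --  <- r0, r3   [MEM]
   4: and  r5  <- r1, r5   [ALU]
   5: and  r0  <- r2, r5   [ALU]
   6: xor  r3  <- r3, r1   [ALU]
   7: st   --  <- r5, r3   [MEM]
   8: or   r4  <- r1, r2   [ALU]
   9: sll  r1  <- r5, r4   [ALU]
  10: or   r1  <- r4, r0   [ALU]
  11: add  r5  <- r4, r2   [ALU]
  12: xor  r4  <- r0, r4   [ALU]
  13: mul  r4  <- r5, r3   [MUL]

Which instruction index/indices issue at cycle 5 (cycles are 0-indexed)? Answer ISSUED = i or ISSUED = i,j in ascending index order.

ISSUED = 9

  cy0 -> i0&i1 (mulh+ld) pair
  cy1 -> i2 (st) no-port MEM/MEM
  cy2 -> i3&i4 (st+and) pair
  cy3 -> i5&i6 (and+xor) pair
  cy4 -> i7&i8 (st+or) pair
  cy5 -> i9 (sll) WAW r1
  cy6 -> i10&i11 (or+add) pair
  cy7 -> i12 (xor) WAW r4
  cy8 -> i13 (mul) tail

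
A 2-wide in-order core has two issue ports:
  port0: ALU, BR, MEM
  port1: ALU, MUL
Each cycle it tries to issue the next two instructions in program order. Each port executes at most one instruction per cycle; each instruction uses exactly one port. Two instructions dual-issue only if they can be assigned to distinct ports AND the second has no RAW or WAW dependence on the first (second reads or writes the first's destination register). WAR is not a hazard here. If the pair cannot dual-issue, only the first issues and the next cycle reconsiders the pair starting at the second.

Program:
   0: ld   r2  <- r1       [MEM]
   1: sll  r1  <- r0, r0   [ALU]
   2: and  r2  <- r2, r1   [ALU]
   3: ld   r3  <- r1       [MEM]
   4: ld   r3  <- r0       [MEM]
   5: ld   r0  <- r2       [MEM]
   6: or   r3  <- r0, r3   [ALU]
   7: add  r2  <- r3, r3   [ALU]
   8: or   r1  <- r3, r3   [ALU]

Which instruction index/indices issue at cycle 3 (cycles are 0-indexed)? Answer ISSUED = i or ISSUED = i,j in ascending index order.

c0: i0/i1 ld.MEM/sll.ALU  dual
c1: i2/i3 and.ALU/ld.MEM  dual
c2: i4 ld.MEM  no-port MEM/MEM
c3: i5 ld.MEM  RAW r0
c4: i6 or.ALU  RAW r3
c5: i7/i8 add.ALU/or.ALU  dual

ISSUED = 5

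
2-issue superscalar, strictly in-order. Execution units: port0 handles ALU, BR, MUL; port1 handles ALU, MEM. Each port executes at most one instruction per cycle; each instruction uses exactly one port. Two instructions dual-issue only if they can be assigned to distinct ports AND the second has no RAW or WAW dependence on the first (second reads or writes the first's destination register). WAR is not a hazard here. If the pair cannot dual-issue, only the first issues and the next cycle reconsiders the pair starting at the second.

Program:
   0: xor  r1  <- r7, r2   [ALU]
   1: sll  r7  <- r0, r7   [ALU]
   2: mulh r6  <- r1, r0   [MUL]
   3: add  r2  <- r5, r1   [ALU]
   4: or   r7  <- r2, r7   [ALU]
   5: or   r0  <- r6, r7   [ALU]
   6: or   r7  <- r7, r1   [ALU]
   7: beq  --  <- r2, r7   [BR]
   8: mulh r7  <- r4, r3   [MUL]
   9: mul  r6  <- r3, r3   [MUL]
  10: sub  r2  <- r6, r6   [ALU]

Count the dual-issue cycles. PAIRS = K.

PAIRS = 3

t=0 i0/i1:xor.ALU/sll.ALU ; dual
t=1 i2/i3:mulh.MUL/add.ALU ; dual
t=2 i4:or.ALU ; RAW r7
t=3 i5/i6:or.ALU/or.ALU ; dual
t=4 i7:beq.BR ; no-port BR/MUL
t=5 i8:mulh.MUL ; no-port MUL/MUL
t=6 i9:mul.MUL ; RAW r6
t=7 i10:sub.ALU ; tail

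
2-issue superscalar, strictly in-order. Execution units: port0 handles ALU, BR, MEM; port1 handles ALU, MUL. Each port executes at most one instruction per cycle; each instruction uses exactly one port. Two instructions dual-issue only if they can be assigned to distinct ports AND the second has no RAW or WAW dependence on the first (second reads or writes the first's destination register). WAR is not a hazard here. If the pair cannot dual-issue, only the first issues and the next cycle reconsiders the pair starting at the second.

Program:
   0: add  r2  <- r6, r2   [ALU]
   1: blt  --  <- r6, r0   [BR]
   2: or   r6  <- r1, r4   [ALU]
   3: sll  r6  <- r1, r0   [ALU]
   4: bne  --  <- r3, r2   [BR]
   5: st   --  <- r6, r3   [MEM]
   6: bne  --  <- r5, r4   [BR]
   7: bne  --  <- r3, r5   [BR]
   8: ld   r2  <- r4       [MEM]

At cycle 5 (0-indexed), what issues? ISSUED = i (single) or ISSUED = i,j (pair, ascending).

  cy0 -> i0+i1 (add;blt) dual
  cy1 -> i2 (or) WAW r6
  cy2 -> i3+i4 (sll;bne) dual
  cy3 -> i5 (st) no-port MEM/BR
  cy4 -> i6 (bne) no-port BR/BR
  cy5 -> i7 (bne) no-port BR/MEM
  cy6 -> i8 (ld) tail

ISSUED = 7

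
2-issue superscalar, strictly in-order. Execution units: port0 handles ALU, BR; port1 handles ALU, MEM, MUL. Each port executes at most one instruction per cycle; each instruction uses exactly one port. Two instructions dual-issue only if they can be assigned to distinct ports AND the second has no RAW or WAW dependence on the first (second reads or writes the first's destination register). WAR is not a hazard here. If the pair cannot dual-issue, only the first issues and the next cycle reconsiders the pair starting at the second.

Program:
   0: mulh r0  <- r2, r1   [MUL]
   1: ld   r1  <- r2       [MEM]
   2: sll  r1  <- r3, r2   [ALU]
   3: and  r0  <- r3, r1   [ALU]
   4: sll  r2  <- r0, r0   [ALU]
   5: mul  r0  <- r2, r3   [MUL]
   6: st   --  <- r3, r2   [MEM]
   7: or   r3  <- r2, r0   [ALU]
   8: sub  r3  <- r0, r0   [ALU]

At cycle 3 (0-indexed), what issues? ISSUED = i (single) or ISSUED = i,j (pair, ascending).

ISSUED = 3

  cy0 -> i0 (mulh.MUL) no-port MUL/MEM
  cy1 -> i1 (ld.MEM) WAW r1
  cy2 -> i2 (sll.ALU) RAW r1
  cy3 -> i3 (and.ALU) RAW r0
  cy4 -> i4 (sll.ALU) RAW r2
  cy5 -> i5 (mul.MUL) no-port MUL/MEM
  cy6 -> i6/i7 (st.MEM+or.ALU) dual
  cy7 -> i8 (sub.ALU) tail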